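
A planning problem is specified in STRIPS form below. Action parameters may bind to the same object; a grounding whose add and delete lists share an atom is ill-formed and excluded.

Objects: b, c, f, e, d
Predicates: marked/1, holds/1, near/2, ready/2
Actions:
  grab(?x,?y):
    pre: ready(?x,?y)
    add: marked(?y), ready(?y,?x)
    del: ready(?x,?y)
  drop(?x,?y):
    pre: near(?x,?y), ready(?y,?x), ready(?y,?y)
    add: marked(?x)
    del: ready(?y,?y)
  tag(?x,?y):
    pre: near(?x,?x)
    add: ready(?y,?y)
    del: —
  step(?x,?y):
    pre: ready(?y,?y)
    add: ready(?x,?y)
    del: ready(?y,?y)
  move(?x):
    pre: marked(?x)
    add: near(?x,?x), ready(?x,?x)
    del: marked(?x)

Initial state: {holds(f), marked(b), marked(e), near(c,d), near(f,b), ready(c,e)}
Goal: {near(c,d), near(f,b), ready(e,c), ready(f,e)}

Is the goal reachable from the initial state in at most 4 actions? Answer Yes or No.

Yes

1. grab(c,e)  →  {holds(f), marked(b), marked(e), near(c,d), near(f,b), ready(e,c)}
2. move(e)  →  {holds(f), marked(b), near(c,d), near(e,e), near(f,b), ready(e,c), ready(e,e)}
3. step(f,e)  →  {holds(f), marked(b), near(c,d), near(e,e), near(f,b), ready(e,c), ready(f,e)}
optimal plan length = 3; 3 ≤ 4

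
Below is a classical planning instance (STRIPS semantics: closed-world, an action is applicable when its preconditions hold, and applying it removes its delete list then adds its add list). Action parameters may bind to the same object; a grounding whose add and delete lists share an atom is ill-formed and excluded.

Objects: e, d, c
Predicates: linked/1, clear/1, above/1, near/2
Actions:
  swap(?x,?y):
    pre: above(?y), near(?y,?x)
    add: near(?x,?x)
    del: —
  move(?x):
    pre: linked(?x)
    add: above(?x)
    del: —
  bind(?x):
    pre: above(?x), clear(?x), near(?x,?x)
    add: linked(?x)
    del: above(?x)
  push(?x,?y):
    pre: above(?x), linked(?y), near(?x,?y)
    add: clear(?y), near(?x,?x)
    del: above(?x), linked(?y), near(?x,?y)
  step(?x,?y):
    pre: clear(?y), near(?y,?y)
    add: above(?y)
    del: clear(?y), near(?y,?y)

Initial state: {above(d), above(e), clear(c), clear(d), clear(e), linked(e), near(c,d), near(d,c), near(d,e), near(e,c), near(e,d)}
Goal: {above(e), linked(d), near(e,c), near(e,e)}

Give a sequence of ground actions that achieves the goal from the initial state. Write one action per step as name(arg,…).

1. swap(e,d)  →  {above(d), above(e), clear(c), clear(d), clear(e), linked(e), near(c,d), near(d,c), near(d,e), near(e,c), near(e,d), near(e,e)}
2. swap(d,e)  →  {above(d), above(e), clear(c), clear(d), clear(e), linked(e), near(c,d), near(d,c), near(d,d), near(d,e), near(e,c), near(e,d), near(e,e)}
3. bind(d)  →  {above(e), clear(c), clear(d), clear(e), linked(d), linked(e), near(c,d), near(d,c), near(d,d), near(d,e), near(e,c), near(e,d), near(e,e)}

swap(e,d); swap(d,e); bind(d)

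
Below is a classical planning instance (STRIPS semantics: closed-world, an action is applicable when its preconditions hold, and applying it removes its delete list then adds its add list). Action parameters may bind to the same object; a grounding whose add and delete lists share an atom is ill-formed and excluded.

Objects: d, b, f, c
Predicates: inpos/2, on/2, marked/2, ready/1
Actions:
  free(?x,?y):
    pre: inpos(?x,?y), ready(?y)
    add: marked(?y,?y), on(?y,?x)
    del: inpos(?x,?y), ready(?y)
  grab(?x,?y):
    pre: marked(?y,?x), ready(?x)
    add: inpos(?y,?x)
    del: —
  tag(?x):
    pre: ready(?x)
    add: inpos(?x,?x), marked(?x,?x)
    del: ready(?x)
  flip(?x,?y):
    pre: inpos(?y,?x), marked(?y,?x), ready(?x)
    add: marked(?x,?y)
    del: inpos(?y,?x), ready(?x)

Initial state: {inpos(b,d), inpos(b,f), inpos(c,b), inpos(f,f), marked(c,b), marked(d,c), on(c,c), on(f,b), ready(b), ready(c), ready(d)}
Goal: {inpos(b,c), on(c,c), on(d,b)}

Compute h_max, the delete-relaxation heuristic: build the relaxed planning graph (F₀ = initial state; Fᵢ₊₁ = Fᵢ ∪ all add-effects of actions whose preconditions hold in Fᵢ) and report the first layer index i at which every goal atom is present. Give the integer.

F0 = init (11 atoms)
F1 = F0 ∪ {inpos(b,b), inpos(c,c), inpos(d,c), inpos(d,d), marked(b,b), marked(b,c), marked(c,c), marked(d,d), on(b,c), on(d,b)}  (21 atoms)
F2 = F1 ∪ {inpos(b,c), marked(c,d), on(b,b), on(c,d), on(d,d)}  (26 atoms)
goal ⊆ F2  ⇒  h_max = 2

2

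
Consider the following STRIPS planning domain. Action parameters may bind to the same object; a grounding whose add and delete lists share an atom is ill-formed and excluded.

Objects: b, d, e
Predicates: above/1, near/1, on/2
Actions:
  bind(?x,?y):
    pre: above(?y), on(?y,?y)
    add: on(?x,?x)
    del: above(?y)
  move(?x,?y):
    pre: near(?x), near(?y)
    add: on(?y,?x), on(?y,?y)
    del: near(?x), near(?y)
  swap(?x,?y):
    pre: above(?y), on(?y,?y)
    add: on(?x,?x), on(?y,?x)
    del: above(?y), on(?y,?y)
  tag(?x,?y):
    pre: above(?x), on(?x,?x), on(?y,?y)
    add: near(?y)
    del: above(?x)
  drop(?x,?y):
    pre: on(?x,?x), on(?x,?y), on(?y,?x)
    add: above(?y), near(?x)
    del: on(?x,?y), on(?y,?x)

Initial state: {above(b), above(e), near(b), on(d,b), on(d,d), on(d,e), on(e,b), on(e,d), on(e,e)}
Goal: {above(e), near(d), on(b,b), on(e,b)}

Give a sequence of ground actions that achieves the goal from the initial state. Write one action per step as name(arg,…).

bind(b,e); drop(d,e)

1. bind(b,e)  →  {above(b), near(b), on(b,b), on(d,b), on(d,d), on(d,e), on(e,b), on(e,d), on(e,e)}
2. drop(d,e)  →  {above(b), above(e), near(b), near(d), on(b,b), on(d,b), on(d,d), on(e,b), on(e,e)}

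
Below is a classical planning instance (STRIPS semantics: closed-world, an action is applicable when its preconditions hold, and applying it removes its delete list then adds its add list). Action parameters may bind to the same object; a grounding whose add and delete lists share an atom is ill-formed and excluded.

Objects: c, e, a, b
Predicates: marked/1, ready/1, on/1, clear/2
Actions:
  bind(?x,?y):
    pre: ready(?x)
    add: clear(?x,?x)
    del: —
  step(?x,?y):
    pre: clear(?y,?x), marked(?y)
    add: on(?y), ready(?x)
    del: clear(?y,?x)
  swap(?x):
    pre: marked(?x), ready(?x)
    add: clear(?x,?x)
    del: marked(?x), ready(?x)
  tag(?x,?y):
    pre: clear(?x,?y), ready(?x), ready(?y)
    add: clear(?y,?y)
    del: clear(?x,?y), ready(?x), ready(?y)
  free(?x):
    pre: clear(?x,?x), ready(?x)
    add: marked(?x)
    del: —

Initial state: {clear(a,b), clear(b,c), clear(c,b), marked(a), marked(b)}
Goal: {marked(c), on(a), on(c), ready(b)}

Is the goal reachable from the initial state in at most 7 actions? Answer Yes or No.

1. step(c,b)  →  {clear(a,b), clear(c,b), marked(a), marked(b), on(b), ready(c)}
2. bind(c,c)  →  {clear(a,b), clear(c,b), clear(c,c), marked(a), marked(b), on(b), ready(c)}
3. step(b,a)  →  {clear(c,b), clear(c,c), marked(a), marked(b), on(a), on(b), ready(b), ready(c)}
4. free(c)  →  {clear(c,b), clear(c,c), marked(a), marked(b), marked(c), on(a), on(b), ready(b), ready(c)}
5. step(c,c)  →  {clear(c,b), marked(a), marked(b), marked(c), on(a), on(b), on(c), ready(b), ready(c)}
optimal plan length = 5; 5 ≤ 7

Yes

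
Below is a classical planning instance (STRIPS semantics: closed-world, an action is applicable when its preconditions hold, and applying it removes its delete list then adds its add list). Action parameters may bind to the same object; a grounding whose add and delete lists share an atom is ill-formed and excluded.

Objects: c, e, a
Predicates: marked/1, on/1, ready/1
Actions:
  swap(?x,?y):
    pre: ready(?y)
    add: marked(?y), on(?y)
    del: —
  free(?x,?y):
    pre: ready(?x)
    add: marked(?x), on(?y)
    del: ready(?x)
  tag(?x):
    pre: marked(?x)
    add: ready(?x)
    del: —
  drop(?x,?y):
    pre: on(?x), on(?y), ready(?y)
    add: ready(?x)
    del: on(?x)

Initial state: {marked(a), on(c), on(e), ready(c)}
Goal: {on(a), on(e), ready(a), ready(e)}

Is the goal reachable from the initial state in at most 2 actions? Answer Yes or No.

1. free(c,a)  →  {marked(a), marked(c), on(a), on(c), on(e)}
2. tag(a)  →  {marked(a), marked(c), on(a), on(c), on(e), ready(a)}
3. drop(e,a)  →  {marked(a), marked(c), on(a), on(c), ready(a), ready(e)}
4. swap(c,e)  →  {marked(a), marked(c), marked(e), on(a), on(c), on(e), ready(a), ready(e)}
optimal plan length = 4; 4 > 2

No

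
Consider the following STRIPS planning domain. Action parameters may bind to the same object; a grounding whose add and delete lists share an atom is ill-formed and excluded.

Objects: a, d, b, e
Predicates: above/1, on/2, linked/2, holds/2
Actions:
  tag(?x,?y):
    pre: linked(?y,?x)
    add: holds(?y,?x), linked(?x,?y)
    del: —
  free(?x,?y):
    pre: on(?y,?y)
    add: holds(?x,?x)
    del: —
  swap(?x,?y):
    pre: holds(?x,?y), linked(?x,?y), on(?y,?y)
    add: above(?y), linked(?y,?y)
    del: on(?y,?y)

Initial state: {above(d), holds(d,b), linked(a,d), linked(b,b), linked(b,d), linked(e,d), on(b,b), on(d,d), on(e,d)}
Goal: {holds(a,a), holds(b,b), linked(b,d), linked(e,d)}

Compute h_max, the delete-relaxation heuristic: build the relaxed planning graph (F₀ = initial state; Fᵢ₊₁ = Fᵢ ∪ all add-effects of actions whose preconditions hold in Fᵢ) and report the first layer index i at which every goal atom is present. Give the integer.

1

F0 = init (9 atoms)
F1 = F0 ∪ {holds(a,a), holds(a,d), holds(b,b), holds(b,d), holds(d,d), holds(e,d), holds(e,e), linked(d,a), linked(d,b), linked(d,e)}  (19 atoms)
goal ⊆ F1  ⇒  h_max = 1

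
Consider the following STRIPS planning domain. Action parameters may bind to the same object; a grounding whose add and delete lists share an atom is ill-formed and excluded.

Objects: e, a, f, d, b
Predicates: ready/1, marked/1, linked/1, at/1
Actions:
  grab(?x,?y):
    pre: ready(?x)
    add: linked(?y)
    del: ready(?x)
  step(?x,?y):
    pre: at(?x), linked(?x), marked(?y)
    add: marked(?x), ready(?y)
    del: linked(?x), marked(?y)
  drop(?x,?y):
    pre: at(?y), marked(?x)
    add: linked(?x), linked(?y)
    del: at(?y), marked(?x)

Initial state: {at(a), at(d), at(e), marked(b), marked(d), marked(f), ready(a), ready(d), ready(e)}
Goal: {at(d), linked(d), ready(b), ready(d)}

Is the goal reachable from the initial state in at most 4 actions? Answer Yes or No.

Yes

1. grab(e,e)  →  {at(a), at(d), at(e), linked(e), marked(b), marked(d), marked(f), ready(a), ready(d)}
2. grab(a,d)  →  {at(a), at(d), at(e), linked(d), linked(e), marked(b), marked(d), marked(f), ready(d)}
3. step(e,b)  →  {at(a), at(d), at(e), linked(d), marked(d), marked(e), marked(f), ready(b), ready(d)}
optimal plan length = 3; 3 ≤ 4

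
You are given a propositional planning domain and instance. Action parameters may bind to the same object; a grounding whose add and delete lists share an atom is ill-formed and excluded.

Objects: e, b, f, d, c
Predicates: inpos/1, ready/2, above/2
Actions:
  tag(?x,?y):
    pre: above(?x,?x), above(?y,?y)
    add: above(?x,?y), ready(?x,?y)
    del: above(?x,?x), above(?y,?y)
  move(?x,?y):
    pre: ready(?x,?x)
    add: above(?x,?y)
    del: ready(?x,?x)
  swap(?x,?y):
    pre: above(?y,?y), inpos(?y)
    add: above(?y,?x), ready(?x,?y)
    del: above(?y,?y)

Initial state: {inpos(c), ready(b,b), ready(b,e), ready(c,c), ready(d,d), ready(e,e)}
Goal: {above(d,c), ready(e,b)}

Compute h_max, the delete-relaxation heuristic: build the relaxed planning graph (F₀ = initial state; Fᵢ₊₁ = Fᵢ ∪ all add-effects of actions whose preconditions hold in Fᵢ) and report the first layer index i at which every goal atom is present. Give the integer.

F0 = init (6 atoms)
F1 = F0 ∪ {above(b,b), above(b,c), above(b,d), above(b,e), above(b,f), above(c,b), above(c,c), above(c,d), above(c,e), above(c,f), above(d,b), above(d,c), above(d,d), above(d,e), above(d,f), above(e,b), above(e,c), above(e,d), above(e,e), above(e,f)}  (26 atoms)
F2 = F1 ∪ {ready(b,c), ready(b,d), ready(c,b), ready(c,d), ready(c,e), ready(d,b), ready(d,c), ready(d,e), ready(e,b), ready(e,c), ready(e,d), ready(f,c)}  (38 atoms)
goal ⊆ F2  ⇒  h_max = 2

2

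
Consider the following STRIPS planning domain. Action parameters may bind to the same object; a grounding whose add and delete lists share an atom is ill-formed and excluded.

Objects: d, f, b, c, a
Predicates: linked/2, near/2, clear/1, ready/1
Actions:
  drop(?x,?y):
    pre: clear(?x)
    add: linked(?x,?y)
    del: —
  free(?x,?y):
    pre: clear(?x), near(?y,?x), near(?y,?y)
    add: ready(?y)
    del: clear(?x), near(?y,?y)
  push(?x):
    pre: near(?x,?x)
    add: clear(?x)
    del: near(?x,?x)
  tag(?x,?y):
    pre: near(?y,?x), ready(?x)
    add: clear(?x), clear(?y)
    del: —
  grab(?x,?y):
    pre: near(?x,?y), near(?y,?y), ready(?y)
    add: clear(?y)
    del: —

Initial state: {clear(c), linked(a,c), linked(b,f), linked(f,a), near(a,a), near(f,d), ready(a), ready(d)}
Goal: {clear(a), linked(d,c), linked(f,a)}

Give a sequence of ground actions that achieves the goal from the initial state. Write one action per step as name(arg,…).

1. push(a)  →  {clear(a), clear(c), linked(a,c), linked(b,f), linked(f,a), near(f,d), ready(a), ready(d)}
2. tag(d,f)  →  {clear(a), clear(c), clear(d), clear(f), linked(a,c), linked(b,f), linked(f,a), near(f,d), ready(a), ready(d)}
3. drop(d,c)  →  {clear(a), clear(c), clear(d), clear(f), linked(a,c), linked(b,f), linked(d,c), linked(f,a), near(f,d), ready(a), ready(d)}

push(a); tag(d,f); drop(d,c)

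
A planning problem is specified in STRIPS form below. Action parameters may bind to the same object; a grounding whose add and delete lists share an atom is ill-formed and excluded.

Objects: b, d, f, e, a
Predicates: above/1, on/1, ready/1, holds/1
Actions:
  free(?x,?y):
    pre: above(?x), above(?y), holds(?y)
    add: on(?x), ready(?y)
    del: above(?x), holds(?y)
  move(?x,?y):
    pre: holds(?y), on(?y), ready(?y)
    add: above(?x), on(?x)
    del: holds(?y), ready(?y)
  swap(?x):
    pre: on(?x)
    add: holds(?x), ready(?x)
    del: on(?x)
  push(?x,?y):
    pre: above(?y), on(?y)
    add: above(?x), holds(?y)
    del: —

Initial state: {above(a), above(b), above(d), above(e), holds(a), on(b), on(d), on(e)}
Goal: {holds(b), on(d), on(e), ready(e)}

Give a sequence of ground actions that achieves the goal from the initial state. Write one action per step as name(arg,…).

1. swap(b)  →  {above(a), above(b), above(d), above(e), holds(a), holds(b), on(d), on(e), ready(b)}
2. swap(e)  →  {above(a), above(b), above(d), above(e), holds(a), holds(b), holds(e), on(d), ready(b), ready(e)}
3. free(e,e)  →  {above(a), above(b), above(d), holds(a), holds(b), on(d), on(e), ready(b), ready(e)}

swap(b); swap(e); free(e,e)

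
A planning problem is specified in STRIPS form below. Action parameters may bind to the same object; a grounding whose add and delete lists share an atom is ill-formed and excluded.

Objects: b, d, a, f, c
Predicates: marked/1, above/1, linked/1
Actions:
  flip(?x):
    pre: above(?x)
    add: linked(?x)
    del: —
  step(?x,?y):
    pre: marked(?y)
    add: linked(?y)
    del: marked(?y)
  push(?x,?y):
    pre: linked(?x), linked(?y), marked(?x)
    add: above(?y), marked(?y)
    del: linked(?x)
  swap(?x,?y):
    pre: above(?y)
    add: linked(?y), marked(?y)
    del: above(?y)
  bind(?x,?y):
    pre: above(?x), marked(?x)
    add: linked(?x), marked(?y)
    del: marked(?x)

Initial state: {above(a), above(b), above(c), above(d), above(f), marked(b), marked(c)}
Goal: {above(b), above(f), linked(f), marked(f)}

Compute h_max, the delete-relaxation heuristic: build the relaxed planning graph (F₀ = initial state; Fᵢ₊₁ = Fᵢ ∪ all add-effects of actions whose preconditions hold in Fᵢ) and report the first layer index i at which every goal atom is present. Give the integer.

F0 = init (7 atoms)
F1 = F0 ∪ {linked(a), linked(b), linked(c), linked(d), linked(f), marked(a), marked(d), marked(f)}  (15 atoms)
goal ⊆ F1  ⇒  h_max = 1

1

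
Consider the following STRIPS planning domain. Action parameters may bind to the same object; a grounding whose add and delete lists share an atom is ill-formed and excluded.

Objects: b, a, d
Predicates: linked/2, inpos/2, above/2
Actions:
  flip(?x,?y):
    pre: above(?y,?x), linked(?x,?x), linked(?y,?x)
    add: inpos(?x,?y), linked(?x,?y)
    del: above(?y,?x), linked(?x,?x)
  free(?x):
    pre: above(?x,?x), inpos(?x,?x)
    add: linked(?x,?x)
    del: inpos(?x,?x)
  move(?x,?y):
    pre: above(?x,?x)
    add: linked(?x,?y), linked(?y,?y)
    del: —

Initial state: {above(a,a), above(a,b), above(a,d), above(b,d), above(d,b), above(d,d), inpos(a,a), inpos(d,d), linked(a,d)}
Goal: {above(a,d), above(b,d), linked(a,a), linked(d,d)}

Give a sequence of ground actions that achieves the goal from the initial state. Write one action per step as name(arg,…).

1. free(a)  →  {above(a,a), above(a,b), above(a,d), above(b,d), above(d,b), above(d,d), inpos(d,d), linked(a,a), linked(a,d)}
2. free(d)  →  {above(a,a), above(a,b), above(a,d), above(b,d), above(d,b), above(d,d), linked(a,a), linked(a,d), linked(d,d)}

free(a); free(d)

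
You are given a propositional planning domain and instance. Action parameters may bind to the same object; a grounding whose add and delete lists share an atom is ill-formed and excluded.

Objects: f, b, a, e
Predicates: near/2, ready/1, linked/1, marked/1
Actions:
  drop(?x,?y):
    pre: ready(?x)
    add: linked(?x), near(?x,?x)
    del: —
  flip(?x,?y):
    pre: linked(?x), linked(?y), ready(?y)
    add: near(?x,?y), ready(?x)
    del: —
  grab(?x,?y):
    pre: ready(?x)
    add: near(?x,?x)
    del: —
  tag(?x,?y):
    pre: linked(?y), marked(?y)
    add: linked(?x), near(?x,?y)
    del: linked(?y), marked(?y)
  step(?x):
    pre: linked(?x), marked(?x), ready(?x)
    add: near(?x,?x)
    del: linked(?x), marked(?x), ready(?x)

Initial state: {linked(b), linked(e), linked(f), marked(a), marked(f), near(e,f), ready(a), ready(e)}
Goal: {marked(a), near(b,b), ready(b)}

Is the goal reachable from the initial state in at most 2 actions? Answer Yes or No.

Yes

1. flip(b,e)  →  {linked(b), linked(e), linked(f), marked(a), marked(f), near(b,e), near(e,f), ready(a), ready(b), ready(e)}
2. drop(b,f)  →  {linked(b), linked(e), linked(f), marked(a), marked(f), near(b,b), near(b,e), near(e,f), ready(a), ready(b), ready(e)}
optimal plan length = 2; 2 ≤ 2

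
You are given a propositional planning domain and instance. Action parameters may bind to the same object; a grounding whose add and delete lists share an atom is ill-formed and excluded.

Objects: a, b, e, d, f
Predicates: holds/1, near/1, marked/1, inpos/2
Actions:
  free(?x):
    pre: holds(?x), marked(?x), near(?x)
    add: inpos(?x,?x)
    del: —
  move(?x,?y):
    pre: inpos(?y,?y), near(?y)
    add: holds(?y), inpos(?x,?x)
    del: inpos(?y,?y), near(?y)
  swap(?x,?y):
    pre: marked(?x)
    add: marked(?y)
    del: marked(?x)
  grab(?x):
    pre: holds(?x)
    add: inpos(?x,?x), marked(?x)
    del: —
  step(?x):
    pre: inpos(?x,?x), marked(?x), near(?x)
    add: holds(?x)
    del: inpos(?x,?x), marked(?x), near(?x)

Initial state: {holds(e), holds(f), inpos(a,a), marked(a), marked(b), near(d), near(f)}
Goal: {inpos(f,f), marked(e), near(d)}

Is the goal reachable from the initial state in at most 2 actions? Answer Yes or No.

Yes

1. swap(a,e)  →  {holds(e), holds(f), inpos(a,a), marked(b), marked(e), near(d), near(f)}
2. grab(f)  →  {holds(e), holds(f), inpos(a,a), inpos(f,f), marked(b), marked(e), marked(f), near(d), near(f)}
optimal plan length = 2; 2 ≤ 2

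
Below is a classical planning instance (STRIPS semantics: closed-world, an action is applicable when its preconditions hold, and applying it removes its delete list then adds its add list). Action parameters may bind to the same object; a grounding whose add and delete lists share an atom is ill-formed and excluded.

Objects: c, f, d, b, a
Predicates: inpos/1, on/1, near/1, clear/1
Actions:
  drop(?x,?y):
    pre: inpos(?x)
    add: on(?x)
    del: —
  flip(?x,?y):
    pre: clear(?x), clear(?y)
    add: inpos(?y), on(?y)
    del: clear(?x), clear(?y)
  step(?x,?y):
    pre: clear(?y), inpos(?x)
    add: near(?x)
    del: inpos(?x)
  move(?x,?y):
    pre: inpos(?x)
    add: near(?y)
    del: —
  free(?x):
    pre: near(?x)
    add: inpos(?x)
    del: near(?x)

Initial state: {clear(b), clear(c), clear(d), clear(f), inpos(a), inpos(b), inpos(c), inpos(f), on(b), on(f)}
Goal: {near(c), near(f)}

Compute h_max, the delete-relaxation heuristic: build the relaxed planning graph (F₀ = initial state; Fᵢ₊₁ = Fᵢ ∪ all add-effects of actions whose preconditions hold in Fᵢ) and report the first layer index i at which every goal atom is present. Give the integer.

F0 = init (10 atoms)
F1 = F0 ∪ {inpos(d), near(a), near(b), near(c), near(d), near(f), on(a), on(c), on(d)}  (19 atoms)
goal ⊆ F1  ⇒  h_max = 1

1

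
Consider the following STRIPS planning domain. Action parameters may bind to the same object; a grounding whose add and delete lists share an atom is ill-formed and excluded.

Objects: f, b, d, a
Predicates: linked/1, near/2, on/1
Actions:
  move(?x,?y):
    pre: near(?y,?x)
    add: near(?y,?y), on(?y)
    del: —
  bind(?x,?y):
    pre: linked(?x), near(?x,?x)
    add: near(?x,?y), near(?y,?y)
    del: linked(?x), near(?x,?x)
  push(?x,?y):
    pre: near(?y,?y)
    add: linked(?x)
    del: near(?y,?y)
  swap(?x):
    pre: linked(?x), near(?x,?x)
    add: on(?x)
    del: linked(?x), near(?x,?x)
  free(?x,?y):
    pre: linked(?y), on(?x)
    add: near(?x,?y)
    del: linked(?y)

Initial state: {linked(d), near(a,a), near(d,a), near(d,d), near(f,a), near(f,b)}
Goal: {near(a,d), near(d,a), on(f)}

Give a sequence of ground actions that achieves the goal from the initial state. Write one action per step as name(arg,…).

1. move(b,f)  →  {linked(d), near(a,a), near(d,a), near(d,d), near(f,a), near(f,b), near(f,f), on(f)}
2. move(a,a)  →  {linked(d), near(a,a), near(d,a), near(d,d), near(f,a), near(f,b), near(f,f), on(a), on(f)}
3. free(a,d)  →  {near(a,a), near(a,d), near(d,a), near(d,d), near(f,a), near(f,b), near(f,f), on(a), on(f)}

move(b,f); move(a,a); free(a,d)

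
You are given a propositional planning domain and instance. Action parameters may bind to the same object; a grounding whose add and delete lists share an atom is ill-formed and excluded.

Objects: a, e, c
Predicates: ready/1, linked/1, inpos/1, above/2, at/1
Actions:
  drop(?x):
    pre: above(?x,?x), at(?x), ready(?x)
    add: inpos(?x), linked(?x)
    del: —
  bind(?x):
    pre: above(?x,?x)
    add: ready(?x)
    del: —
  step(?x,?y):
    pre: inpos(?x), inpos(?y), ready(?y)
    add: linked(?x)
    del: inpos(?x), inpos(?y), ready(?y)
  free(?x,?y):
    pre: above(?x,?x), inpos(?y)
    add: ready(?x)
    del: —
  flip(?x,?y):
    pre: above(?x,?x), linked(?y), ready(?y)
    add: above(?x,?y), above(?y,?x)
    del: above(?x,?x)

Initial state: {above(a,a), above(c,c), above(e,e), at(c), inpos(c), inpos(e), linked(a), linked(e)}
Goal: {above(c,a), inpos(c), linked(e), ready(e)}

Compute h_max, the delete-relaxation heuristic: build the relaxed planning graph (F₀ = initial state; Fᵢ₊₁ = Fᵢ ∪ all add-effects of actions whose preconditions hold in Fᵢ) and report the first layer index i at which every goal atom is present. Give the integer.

F0 = init (8 atoms)
F1 = F0 ∪ {ready(a), ready(c), ready(e)}  (11 atoms)
F2 = F1 ∪ {above(a,c), above(a,e), above(c,a), above(c,e), above(e,a), above(e,c), linked(c)}  (18 atoms)
goal ⊆ F2  ⇒  h_max = 2

2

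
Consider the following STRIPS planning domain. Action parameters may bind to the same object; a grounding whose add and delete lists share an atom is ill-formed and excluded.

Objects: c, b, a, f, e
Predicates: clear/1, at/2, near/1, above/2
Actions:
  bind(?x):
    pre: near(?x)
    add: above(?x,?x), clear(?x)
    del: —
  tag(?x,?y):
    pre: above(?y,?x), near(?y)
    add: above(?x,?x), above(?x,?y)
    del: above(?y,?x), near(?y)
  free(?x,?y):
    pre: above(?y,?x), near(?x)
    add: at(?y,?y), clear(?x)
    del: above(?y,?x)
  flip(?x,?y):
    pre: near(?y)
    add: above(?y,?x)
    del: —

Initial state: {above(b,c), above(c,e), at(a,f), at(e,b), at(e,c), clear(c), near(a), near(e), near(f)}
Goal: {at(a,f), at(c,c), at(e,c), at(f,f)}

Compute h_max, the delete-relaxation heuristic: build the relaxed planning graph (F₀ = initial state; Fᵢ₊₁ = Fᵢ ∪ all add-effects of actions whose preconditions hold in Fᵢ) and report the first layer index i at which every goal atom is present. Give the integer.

2

F0 = init (9 atoms)
F1 = F0 ∪ {above(a,a), above(a,b), above(a,c), above(a,e), above(a,f), above(e,a), above(e,b), above(e,c), above(e,e), above(e,f), above(f,a), above(f,b), above(f,c), above(f,e), above(f,f), at(c,c), clear(a), clear(e), clear(f)}  (28 atoms)
F2 = F1 ∪ {above(b,a), above(b,b), above(b,e), above(b,f), above(c,a), above(c,c), above(c,f), at(a,a), at(e,e), at(f,f)}  (38 atoms)
goal ⊆ F2  ⇒  h_max = 2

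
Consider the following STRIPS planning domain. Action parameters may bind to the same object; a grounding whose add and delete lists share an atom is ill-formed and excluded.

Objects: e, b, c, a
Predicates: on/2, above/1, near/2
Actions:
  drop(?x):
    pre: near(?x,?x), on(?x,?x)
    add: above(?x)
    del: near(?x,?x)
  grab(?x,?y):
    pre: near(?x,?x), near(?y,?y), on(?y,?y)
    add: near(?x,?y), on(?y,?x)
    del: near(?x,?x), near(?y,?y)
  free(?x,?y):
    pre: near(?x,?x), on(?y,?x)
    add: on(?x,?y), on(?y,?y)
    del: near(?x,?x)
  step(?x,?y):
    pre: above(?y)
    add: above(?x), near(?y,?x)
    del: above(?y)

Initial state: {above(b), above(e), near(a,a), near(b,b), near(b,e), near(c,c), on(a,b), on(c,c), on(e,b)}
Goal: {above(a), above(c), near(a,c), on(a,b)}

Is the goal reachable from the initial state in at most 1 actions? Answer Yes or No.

No

1. grab(a,c)  →  {above(b), above(e), near(a,c), near(b,b), near(b,e), on(a,b), on(c,a), on(c,c), on(e,b)}
2. step(c,e)  →  {above(b), above(c), near(a,c), near(b,b), near(b,e), near(e,c), on(a,b), on(c,a), on(c,c), on(e,b)}
3. step(a,b)  →  {above(a), above(c), near(a,c), near(b,a), near(b,b), near(b,e), near(e,c), on(a,b), on(c,a), on(c,c), on(e,b)}
optimal plan length = 3; 3 > 1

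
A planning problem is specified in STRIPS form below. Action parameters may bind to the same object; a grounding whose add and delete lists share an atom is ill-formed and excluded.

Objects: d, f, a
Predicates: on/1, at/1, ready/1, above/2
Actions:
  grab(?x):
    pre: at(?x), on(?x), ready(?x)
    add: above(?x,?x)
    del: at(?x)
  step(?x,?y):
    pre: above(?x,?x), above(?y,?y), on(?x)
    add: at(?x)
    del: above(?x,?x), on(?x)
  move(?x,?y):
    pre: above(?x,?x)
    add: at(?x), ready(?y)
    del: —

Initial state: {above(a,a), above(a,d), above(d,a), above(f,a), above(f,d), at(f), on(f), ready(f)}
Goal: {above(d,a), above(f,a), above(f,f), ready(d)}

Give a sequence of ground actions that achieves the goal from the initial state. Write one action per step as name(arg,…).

grab(f); move(f,d)

1. grab(f)  →  {above(a,a), above(a,d), above(d,a), above(f,a), above(f,d), above(f,f), on(f), ready(f)}
2. move(f,d)  →  {above(a,a), above(a,d), above(d,a), above(f,a), above(f,d), above(f,f), at(f), on(f), ready(d), ready(f)}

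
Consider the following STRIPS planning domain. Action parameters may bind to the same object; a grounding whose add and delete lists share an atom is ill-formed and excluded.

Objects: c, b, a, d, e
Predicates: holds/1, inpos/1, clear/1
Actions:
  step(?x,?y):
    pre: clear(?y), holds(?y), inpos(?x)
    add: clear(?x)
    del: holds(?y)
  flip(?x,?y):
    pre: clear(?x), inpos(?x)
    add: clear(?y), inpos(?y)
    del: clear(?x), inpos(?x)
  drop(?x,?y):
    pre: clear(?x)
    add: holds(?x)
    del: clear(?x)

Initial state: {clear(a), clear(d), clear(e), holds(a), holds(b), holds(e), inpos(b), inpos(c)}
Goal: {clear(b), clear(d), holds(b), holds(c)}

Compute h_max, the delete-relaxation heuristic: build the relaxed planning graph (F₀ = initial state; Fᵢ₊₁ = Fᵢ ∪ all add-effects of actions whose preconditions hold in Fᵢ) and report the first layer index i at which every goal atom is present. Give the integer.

F0 = init (8 atoms)
F1 = F0 ∪ {clear(b), clear(c), holds(d)}  (11 atoms)
F2 = F1 ∪ {holds(c), inpos(a), inpos(d), inpos(e)}  (15 atoms)
goal ⊆ F2  ⇒  h_max = 2

2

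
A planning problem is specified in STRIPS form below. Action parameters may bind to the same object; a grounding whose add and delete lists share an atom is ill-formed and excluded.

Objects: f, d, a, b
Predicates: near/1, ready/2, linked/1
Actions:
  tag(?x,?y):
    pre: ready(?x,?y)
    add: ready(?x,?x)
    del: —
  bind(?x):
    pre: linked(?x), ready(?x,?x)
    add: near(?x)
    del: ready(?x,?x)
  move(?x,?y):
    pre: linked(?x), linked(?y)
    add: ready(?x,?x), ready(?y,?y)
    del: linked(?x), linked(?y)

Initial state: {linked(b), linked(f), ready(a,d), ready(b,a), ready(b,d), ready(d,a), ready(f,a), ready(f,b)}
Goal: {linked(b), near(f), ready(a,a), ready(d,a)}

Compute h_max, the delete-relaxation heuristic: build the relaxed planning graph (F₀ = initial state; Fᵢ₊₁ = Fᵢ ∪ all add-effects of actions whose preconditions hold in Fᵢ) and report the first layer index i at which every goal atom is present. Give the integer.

2

F0 = init (8 atoms)
F1 = F0 ∪ {ready(a,a), ready(b,b), ready(d,d), ready(f,f)}  (12 atoms)
F2 = F1 ∪ {near(b), near(f)}  (14 atoms)
goal ⊆ F2  ⇒  h_max = 2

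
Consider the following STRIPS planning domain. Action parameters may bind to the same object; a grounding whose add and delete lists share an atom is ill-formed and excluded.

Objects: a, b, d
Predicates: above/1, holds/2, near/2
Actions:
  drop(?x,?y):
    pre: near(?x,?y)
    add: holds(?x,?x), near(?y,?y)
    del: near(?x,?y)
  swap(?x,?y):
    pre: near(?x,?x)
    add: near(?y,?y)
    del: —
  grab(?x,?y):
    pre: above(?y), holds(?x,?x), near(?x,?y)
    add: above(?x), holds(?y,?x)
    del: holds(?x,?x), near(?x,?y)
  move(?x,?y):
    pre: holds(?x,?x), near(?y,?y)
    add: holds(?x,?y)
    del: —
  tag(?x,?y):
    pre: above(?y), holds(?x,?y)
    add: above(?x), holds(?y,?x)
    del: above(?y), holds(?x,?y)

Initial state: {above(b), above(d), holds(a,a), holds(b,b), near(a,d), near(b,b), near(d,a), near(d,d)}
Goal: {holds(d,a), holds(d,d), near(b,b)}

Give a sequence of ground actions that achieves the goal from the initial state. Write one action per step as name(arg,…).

1. drop(d,a)  →  {above(b), above(d), holds(a,a), holds(b,b), holds(d,d), near(a,a), near(a,d), near(b,b), near(d,d)}
2. grab(a,d)  →  {above(a), above(b), above(d), holds(b,b), holds(d,a), holds(d,d), near(a,a), near(b,b), near(d,d)}

drop(d,a); grab(a,d)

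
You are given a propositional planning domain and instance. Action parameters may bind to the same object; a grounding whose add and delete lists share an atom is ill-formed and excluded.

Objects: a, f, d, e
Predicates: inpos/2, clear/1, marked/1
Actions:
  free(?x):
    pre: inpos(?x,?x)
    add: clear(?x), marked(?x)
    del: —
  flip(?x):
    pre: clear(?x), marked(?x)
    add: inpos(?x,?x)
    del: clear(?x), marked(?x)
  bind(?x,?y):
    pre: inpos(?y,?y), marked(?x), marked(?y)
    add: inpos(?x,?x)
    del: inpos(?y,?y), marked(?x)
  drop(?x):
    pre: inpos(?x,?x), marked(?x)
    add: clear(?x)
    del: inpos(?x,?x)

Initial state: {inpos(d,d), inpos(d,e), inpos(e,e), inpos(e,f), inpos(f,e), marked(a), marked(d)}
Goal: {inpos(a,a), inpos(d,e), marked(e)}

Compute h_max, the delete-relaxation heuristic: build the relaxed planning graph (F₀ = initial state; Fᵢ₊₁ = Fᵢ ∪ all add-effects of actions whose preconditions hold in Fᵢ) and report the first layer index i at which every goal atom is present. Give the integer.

1

F0 = init (7 atoms)
F1 = F0 ∪ {clear(d), clear(e), inpos(a,a), marked(e)}  (11 atoms)
goal ⊆ F1  ⇒  h_max = 1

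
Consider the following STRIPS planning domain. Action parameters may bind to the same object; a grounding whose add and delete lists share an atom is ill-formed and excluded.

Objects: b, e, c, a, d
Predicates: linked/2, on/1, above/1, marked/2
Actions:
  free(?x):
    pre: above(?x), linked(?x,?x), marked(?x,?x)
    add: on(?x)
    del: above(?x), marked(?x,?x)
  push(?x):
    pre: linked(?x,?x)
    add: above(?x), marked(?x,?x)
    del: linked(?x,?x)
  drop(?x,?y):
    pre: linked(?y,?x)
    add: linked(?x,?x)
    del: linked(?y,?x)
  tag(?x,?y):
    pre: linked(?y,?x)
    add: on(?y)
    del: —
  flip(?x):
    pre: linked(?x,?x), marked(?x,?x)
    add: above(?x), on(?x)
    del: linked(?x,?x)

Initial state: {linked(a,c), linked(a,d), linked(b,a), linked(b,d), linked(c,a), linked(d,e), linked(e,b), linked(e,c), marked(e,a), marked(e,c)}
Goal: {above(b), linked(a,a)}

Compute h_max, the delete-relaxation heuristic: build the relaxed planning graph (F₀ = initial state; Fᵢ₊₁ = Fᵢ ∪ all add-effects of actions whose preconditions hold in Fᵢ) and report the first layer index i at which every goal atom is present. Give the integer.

2

F0 = init (10 atoms)
F1 = F0 ∪ {linked(a,a), linked(b,b), linked(c,c), linked(d,d), linked(e,e), on(a), on(b), on(c), on(d), on(e)}  (20 atoms)
F2 = F1 ∪ {above(a), above(b), above(c), above(d), above(e), marked(a,a), marked(b,b), marked(c,c), marked(d,d), marked(e,e)}  (30 atoms)
goal ⊆ F2  ⇒  h_max = 2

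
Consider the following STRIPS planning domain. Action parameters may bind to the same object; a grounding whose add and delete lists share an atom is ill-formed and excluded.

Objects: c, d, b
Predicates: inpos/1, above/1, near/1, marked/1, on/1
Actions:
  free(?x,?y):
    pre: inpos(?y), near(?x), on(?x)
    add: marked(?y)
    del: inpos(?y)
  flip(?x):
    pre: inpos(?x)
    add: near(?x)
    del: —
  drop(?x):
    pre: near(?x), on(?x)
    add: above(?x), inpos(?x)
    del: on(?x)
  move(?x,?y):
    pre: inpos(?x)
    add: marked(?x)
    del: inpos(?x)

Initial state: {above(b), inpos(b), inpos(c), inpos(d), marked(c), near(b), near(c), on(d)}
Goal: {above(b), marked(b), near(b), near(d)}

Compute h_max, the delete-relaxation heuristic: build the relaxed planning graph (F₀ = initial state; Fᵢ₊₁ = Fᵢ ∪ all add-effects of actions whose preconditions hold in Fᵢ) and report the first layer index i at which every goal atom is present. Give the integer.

1

F0 = init (8 atoms)
F1 = F0 ∪ {marked(b), marked(d), near(d)}  (11 atoms)
goal ⊆ F1  ⇒  h_max = 1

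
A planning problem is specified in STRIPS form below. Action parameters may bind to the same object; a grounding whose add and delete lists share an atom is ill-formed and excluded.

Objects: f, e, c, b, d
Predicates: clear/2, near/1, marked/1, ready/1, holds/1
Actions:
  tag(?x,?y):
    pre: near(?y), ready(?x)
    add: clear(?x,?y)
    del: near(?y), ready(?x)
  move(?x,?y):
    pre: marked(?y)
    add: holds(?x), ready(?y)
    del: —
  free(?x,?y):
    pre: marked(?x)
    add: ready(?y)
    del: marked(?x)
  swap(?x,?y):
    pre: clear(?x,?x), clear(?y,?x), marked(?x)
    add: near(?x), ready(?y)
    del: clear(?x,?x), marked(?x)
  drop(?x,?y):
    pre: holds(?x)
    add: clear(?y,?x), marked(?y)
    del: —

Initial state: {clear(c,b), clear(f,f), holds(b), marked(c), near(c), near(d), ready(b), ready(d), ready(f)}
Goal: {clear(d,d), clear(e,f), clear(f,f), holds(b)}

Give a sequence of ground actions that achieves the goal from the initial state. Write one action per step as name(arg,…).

1. tag(d,d)  →  {clear(c,b), clear(d,d), clear(f,f), holds(b), marked(c), near(c), ready(b), ready(f)}
2. move(f,c)  →  {clear(c,b), clear(d,d), clear(f,f), holds(b), holds(f), marked(c), near(c), ready(b), ready(c), ready(f)}
3. drop(f,e)  →  {clear(c,b), clear(d,d), clear(e,f), clear(f,f), holds(b), holds(f), marked(c), marked(e), near(c), ready(b), ready(c), ready(f)}

tag(d,d); move(f,c); drop(f,e)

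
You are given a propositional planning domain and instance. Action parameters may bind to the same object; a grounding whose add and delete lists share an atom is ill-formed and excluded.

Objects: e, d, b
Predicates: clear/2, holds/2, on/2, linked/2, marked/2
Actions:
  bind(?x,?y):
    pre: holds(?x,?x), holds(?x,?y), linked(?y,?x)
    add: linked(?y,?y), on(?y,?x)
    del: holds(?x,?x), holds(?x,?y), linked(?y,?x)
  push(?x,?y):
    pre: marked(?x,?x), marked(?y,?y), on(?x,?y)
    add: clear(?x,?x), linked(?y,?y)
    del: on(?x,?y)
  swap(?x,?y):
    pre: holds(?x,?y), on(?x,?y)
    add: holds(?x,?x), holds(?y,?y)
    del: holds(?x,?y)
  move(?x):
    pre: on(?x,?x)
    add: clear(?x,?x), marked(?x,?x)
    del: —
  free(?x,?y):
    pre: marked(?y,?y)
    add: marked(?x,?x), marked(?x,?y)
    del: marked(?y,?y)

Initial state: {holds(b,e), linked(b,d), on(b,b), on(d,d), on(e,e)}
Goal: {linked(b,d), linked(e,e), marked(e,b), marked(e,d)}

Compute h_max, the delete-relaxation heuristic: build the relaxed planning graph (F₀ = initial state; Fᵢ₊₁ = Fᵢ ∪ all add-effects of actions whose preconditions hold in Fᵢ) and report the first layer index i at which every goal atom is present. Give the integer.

F0 = init (5 atoms)
F1 = F0 ∪ {clear(b,b), clear(d,d), clear(e,e), marked(b,b), marked(d,d), marked(e,e)}  (11 atoms)
F2 = F1 ∪ {linked(b,b), linked(d,d), linked(e,e), marked(b,d), marked(b,e), marked(d,b), marked(d,e), marked(e,b), marked(e,d)}  (20 atoms)
goal ⊆ F2  ⇒  h_max = 2

2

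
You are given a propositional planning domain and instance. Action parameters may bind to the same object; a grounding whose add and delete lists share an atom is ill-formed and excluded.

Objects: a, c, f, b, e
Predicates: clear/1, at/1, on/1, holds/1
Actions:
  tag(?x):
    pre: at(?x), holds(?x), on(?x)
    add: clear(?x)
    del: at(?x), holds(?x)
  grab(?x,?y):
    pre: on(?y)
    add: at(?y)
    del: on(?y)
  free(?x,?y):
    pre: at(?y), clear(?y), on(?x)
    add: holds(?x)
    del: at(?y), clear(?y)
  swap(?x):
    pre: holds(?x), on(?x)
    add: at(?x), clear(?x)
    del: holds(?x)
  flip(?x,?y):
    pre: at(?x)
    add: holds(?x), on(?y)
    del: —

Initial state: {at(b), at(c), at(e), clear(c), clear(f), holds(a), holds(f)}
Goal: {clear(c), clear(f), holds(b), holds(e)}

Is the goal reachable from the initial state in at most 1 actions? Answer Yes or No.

1. flip(b,a)  →  {at(b), at(c), at(e), clear(c), clear(f), holds(a), holds(b), holds(f), on(a)}
2. flip(e,a)  →  {at(b), at(c), at(e), clear(c), clear(f), holds(a), holds(b), holds(e), holds(f), on(a)}
optimal plan length = 2; 2 > 1

No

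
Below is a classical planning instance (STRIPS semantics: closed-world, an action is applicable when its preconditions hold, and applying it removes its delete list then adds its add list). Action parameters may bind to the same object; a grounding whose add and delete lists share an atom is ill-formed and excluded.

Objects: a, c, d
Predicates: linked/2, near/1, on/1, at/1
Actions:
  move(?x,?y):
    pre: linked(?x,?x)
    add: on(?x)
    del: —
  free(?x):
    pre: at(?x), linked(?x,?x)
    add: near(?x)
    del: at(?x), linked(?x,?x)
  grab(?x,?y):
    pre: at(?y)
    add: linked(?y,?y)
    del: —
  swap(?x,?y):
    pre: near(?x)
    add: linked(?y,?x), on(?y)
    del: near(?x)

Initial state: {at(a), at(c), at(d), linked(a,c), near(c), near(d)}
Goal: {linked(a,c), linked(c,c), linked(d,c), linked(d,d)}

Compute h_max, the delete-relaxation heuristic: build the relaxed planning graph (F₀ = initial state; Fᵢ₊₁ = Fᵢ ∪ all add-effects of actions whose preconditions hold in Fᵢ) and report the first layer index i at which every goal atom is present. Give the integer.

F0 = init (6 atoms)
F1 = F0 ∪ {linked(a,a), linked(a,d), linked(c,c), linked(c,d), linked(d,c), linked(d,d), on(a), on(c), on(d)}  (15 atoms)
goal ⊆ F1  ⇒  h_max = 1

1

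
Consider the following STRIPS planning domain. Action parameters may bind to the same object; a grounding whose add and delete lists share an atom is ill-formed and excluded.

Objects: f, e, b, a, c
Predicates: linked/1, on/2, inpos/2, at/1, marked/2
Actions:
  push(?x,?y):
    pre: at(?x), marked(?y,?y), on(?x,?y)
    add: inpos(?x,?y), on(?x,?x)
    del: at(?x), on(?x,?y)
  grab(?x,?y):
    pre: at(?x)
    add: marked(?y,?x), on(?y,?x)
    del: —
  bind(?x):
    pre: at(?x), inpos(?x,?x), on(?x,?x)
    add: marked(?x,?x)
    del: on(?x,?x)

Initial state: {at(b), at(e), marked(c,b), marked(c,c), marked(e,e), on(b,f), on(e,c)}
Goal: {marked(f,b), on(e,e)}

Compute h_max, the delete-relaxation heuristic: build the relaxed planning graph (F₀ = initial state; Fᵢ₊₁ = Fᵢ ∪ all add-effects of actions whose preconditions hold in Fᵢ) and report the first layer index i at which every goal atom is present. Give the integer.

1

F0 = init (7 atoms)
F1 = F0 ∪ {inpos(e,c), marked(a,b), marked(a,e), marked(b,b), marked(b,e), marked(c,e), marked(e,b), marked(f,b), marked(f,e), on(a,b), on(a,e), on(b,b), on(b,e), on(c,b), on(c,e), on(e,b), on(e,e), on(f,b), on(f,e)}  (26 atoms)
goal ⊆ F1  ⇒  h_max = 1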